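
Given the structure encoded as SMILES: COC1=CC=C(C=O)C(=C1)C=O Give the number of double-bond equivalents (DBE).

Degree of unsaturation = (number of rings) + (number of π bonds).
Ring closures in the SMILES: 1.
π bonds: 5 double bonds (each 1 DoU) → 5 DoU from unsaturation.
Total DoU = 1 + 5 = 6.

6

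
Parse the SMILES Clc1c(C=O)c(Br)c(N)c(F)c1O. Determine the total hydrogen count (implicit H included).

Walk through each heavy atom and fill implicit hydrogens from standard valence (C 4, N 3, O 2, S 2, halogen 1); for lowercase aromatic atoms, an aromatic c carries 1 H when it has two neighbours and 0 H with three, and aromatic n carries 0 H:
  atom 1: Cl (halogen, monovalent) → 0 H
  atom 2: aromatic c, 3 neighbours → 0 H
  atom 3: aromatic c, 3 neighbours → 0 H
  atom 4: C, bond orders sum to 3 (valence 4) → 1 H
  atom 5: O, bond orders sum to 2 (valence 2) → 0 H
  atom 6: aromatic c, 3 neighbours → 0 H
  atom 7: Br (halogen, monovalent) → 0 H
  atom 8: aromatic c, 3 neighbours → 0 H
  atom 9: N, bond orders sum to 1 (valence 3) → 2 H
  atom 10: aromatic c, 3 neighbours → 0 H
  atom 11: F (halogen, monovalent) → 0 H
  atom 12: aromatic c, 3 neighbours → 0 H
  atom 13: O, bond orders sum to 1 (valence 2) → 1 H
Total hydrogens: 4.

4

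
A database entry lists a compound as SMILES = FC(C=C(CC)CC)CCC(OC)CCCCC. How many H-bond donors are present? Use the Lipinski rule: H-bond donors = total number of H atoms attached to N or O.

Donors: find every N or O and count the H atoms it carries.
  atom 12 (O): bond orders sum to 2 → 0 H
Lipinski HBD = 0.

0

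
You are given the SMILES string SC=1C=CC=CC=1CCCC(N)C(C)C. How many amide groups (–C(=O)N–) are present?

0

Scan the SMILES for the amide motif — none present.
Groups that are present: 1 primary amine, 1 thiol.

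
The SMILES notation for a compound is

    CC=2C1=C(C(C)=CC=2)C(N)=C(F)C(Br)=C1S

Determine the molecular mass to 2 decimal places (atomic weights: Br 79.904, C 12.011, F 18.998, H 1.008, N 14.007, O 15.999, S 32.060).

300.19 g/mol

First, the molecular formula is C12H11BrFNS (counting implicit H from valence).
  Br: 1 × 79.904 = 79.904
  C: 12 × 12.011 = 144.132
  F: 1 × 18.998 = 18.998
  H: 11 × 1.008 = 11.088
  N: 1 × 14.007 = 14.007
  S: 1 × 32.060 = 32.060
Sum: 1×79.904 + 12×12.011 + 1×18.998 + 11×1.008 + 1×14.007 + 1×32.060 = 300.189 → 300.19 g/mol.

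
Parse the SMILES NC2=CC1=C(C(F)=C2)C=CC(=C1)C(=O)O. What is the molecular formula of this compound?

Walk through each heavy atom and fill implicit hydrogens from standard valence (C 4, N 3, O 2, S 2, halogen 1):
  atom 1: N, bond orders sum to 1 (valence 3) → 2 H
  atom 2: C, bond orders sum to 4 (valence 4) → 0 H
  atom 3: C, bond orders sum to 3 (valence 4) → 1 H
  atom 4: C, bond orders sum to 4 (valence 4) → 0 H
  atom 5: C, bond orders sum to 4 (valence 4) → 0 H
  atom 6: C, bond orders sum to 4 (valence 4) → 0 H
  atom 7: F (halogen, monovalent) → 0 H
  atom 8: C, bond orders sum to 3 (valence 4) → 1 H
  atom 9: C, bond orders sum to 3 (valence 4) → 1 H
  atom 10: C, bond orders sum to 3 (valence 4) → 1 H
  atom 11: C, bond orders sum to 4 (valence 4) → 0 H
  atom 12: C, bond orders sum to 3 (valence 4) → 1 H
  atom 13: C, bond orders sum to 4 (valence 4) → 0 H
  atom 14: O, bond orders sum to 2 (valence 2) → 0 H
  atom 15: O, bond orders sum to 1 (valence 2) → 1 H
Totals → C:11, H:8, F:1, N:1, O:2.
In Hill order: C11H8FNO2.

C11H8FNO2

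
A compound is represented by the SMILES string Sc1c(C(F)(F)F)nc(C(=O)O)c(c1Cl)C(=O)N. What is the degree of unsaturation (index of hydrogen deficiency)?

Molecular formula: C8H4ClF3N2O3S.
DoU = (2C + 2 + N − H − X) / 2, where X is the halogen count and O/S are ignored.
    = (2·8 + 2 + 2 − 4 − 4) / 2 = 12 / 2 = 6.

6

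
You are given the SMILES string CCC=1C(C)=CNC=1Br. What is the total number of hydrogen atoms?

Walk through each heavy atom and fill implicit hydrogens from standard valence (C 4, N 3, O 2, S 2, halogen 1):
  atom 1: C, bond orders sum to 1 (valence 4) → 3 H
  atom 2: C, bond orders sum to 2 (valence 4) → 2 H
  atom 3: C, bond orders sum to 4 (valence 4) → 0 H
  atom 4: C, bond orders sum to 4 (valence 4) → 0 H
  atom 5: C, bond orders sum to 1 (valence 4) → 3 H
  atom 6: C, bond orders sum to 3 (valence 4) → 1 H
  atom 7: N, bond orders sum to 2 (valence 3) → 1 H
  atom 8: C, bond orders sum to 4 (valence 4) → 0 H
  atom 9: Br (halogen, monovalent) → 0 H
Total hydrogens: 10.

10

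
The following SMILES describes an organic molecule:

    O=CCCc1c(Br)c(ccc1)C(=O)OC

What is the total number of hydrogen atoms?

11

Walk through each heavy atom and fill implicit hydrogens from standard valence (C 4, N 3, O 2, S 2, halogen 1); for lowercase aromatic atoms, an aromatic c carries 1 H when it has two neighbours and 0 H with three, and aromatic n carries 0 H:
  atom 1: O, bond orders sum to 2 (valence 2) → 0 H
  atom 2: C, bond orders sum to 3 (valence 4) → 1 H
  atom 3: C, bond orders sum to 2 (valence 4) → 2 H
  atom 4: C, bond orders sum to 2 (valence 4) → 2 H
  atom 5: aromatic c, 3 neighbours → 0 H
  atom 6: aromatic c, 3 neighbours → 0 H
  atom 7: Br (halogen, monovalent) → 0 H
  atom 8: aromatic c, 3 neighbours → 0 H
  atom 9: aromatic c, 2 neighbours → 1 H
  atom 10: aromatic c, 2 neighbours → 1 H
  atom 11: aromatic c, 2 neighbours → 1 H
  atom 12: C, bond orders sum to 4 (valence 4) → 0 H
  atom 13: O, bond orders sum to 2 (valence 2) → 0 H
  atom 14: O, bond orders sum to 2 (valence 2) → 0 H
  atom 15: C, bond orders sum to 1 (valence 4) → 3 H
Total hydrogens: 11.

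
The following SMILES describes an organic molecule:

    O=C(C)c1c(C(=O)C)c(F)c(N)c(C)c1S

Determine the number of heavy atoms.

Every atom symbol written in the SMILES (organic subset) is one heavy atom; implicit H are not written.
Heavy atoms by element → C:11, F:1, N:1, O:2, S:1.
Total: 16.

16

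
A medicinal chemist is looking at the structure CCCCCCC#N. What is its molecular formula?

Walk through each heavy atom and fill implicit hydrogens from standard valence (C 4, N 3, O 2, S 2, halogen 1):
  atom 1: C, bond orders sum to 1 (valence 4) → 3 H
  atom 2: C, bond orders sum to 2 (valence 4) → 2 H
  atom 3: C, bond orders sum to 2 (valence 4) → 2 H
  atom 4: C, bond orders sum to 2 (valence 4) → 2 H
  atom 5: C, bond orders sum to 2 (valence 4) → 2 H
  atom 6: C, bond orders sum to 2 (valence 4) → 2 H
  atom 7: C, bond orders sum to 4 (valence 4) → 0 H
  atom 8: N, bond orders sum to 3 (valence 3) → 0 H
Totals → C:7, H:13, N:1.
In Hill order: C7H13N.

C7H13N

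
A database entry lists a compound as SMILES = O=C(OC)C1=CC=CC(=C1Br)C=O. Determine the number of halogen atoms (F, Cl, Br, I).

1

Halogen atoms appear at heavy-atom position 11 (1×Br).
Other groups present: 1 aldehyde, 1 ester.
Halogen count: 1.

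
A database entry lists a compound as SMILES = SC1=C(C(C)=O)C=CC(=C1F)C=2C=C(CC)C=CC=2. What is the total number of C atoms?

16

Count every carbon token in the SMILES (each C, including those in ring-closure positions and inside branches).
Carbon count: 16.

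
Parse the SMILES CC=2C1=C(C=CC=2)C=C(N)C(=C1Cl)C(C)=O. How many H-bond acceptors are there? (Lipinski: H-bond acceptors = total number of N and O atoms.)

N atoms: 1; O atoms: 1.
Lipinski HBA = 1 + 1 = 2.

2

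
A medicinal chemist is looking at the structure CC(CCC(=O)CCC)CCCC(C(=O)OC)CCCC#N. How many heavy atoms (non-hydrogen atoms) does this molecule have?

22

Every atom symbol written in the SMILES (organic subset) is one heavy atom; implicit H are not written.
Heavy atoms by element → C:18, N:1, O:3.
Total: 22.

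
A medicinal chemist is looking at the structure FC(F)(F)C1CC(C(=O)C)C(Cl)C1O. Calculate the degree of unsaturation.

Degree of unsaturation = (number of rings) + (number of π bonds).
Ring closures in the SMILES: 1.
π bonds: 1 double bond (each 1 DoU) → 1 DoU from unsaturation.
Total DoU = 1 + 1 = 2.

2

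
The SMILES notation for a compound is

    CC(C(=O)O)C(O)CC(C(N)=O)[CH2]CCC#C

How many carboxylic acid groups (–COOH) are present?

1

The carboxylic acid motif appears at heavy-atom position 3 in the SMILES.
Other groups present: 1 alkyne, 1 amide, 1 hydroxyl.
Carboxylic acid count: 1.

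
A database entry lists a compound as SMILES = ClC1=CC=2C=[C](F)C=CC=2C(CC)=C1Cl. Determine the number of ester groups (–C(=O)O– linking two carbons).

Scan the SMILES for the ester motif — none present.

0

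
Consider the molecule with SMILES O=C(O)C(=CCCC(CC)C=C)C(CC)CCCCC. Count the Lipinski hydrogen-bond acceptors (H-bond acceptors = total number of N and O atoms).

2

N atoms: 0; O atoms: 2.
Lipinski HBA = 0 + 2 = 2.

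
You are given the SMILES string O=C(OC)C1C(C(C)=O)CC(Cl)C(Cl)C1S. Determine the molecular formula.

Walk through each heavy atom and fill implicit hydrogens from standard valence (C 4, N 3, O 2, S 2, halogen 1):
  atom 1: O, bond orders sum to 2 (valence 2) → 0 H
  atom 2: C, bond orders sum to 4 (valence 4) → 0 H
  atom 3: O, bond orders sum to 2 (valence 2) → 0 H
  atom 4: C, bond orders sum to 1 (valence 4) → 3 H
  atom 5: C, bond orders sum to 3 (valence 4) → 1 H
  atom 6: C, bond orders sum to 3 (valence 4) → 1 H
  atom 7: C, bond orders sum to 4 (valence 4) → 0 H
  atom 8: C, bond orders sum to 1 (valence 4) → 3 H
  atom 9: O, bond orders sum to 2 (valence 2) → 0 H
  atom 10: C, bond orders sum to 2 (valence 4) → 2 H
  atom 11: C, bond orders sum to 3 (valence 4) → 1 H
  atom 12: Cl (halogen, monovalent) → 0 H
  atom 13: C, bond orders sum to 3 (valence 4) → 1 H
  atom 14: Cl (halogen, monovalent) → 0 H
  atom 15: C, bond orders sum to 3 (valence 4) → 1 H
  atom 16: S, bond orders sum to 1 (valence 2) → 1 H
Totals → C:10, H:14, Cl:2, O:3, S:1.
In Hill order: C10H14Cl2O3S.

C10H14Cl2O3S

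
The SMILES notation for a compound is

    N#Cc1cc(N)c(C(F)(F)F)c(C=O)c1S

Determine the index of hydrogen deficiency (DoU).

Molecular formula: C9H5F3N2OS.
DoU = (2C + 2 + N − H − X) / 2, where X is the halogen count and O/S are ignored.
    = (2·9 + 2 + 2 − 5 − 3) / 2 = 14 / 2 = 7.

7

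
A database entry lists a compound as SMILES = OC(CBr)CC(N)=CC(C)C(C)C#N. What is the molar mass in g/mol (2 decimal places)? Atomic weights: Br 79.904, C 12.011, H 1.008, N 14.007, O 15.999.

First, the molecular formula is C10H17BrN2O (counting implicit H from valence).
  Br: 1 × 79.904 = 79.904
  C: 10 × 12.011 = 120.110
  H: 17 × 1.008 = 17.136
  N: 2 × 14.007 = 28.014
  O: 1 × 15.999 = 15.999
Sum: 1×79.904 + 10×12.011 + 17×1.008 + 2×14.007 + 1×15.999 = 261.163 → 261.16 g/mol.

261.16 g/mol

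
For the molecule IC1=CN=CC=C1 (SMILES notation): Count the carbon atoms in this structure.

Count every carbon token in the SMILES (each C, including those in ring-closure positions and inside branches).
Carbon count: 5.

5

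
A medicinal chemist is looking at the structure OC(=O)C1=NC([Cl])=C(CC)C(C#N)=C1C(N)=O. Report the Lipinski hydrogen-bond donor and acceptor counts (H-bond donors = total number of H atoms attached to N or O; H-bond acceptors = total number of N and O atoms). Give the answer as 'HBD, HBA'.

Donors: find every N or O and count the H atoms it carries.
  atom 1 (O): bond orders sum to 1 → 1 H
  atom 3 (O): bond orders sum to 2 → 0 H
  atom 5 (N): bond orders sum to 3 → 0 H
  atom 13 (N): bond orders sum to 3 → 0 H
  atom 16 (N): bond orders sum to 1 → 2 H
  atom 17 (O): bond orders sum to 2 → 0 H
Lipinski HBD = 3.
Acceptors: N atoms = 3, O atoms = 3 → HBA = 6.

3, 6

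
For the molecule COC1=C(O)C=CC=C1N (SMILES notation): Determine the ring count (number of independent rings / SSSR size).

1

In SMILES, each pair of matching ring-closure digits denotes one ring-closing bond; the number of such bonds equals the number of independent rings.
Ring-closure bonds here: 1.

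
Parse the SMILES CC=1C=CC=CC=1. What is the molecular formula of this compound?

Walk through each heavy atom and fill implicit hydrogens from standard valence (C 4, N 3, O 2, S 2, halogen 1):
  atom 1: C, bond orders sum to 1 (valence 4) → 3 H
  atom 2: C, bond orders sum to 4 (valence 4) → 0 H
  atom 3: C, bond orders sum to 3 (valence 4) → 1 H
  atom 4: C, bond orders sum to 3 (valence 4) → 1 H
  atom 5: C, bond orders sum to 3 (valence 4) → 1 H
  atom 6: C, bond orders sum to 3 (valence 4) → 1 H
  atom 7: C, bond orders sum to 3 (valence 4) → 1 H
Totals → C:7, H:8.

C7H8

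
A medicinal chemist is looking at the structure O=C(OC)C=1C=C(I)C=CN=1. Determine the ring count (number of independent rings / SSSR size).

1

In SMILES, each pair of matching ring-closure digits denotes one ring-closing bond; the number of such bonds equals the number of independent rings.
Ring-closure bonds here: 1.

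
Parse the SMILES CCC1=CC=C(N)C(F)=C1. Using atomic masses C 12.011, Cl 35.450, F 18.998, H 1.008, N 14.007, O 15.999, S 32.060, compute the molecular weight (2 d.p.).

139.17 g/mol

First, the molecular formula is C8H10FN (counting implicit H from valence).
  C: 8 × 12.011 = 96.088
  F: 1 × 18.998 = 18.998
  H: 10 × 1.008 = 10.080
  N: 1 × 14.007 = 14.007
Sum: 8×12.011 + 1×18.998 + 10×1.008 + 1×14.007 = 139.173 → 139.17 g/mol.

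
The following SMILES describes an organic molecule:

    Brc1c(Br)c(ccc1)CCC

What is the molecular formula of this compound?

Walk through each heavy atom and fill implicit hydrogens from standard valence (C 4, N 3, O 2, S 2, halogen 1); for lowercase aromatic atoms, an aromatic c carries 1 H when it has two neighbours and 0 H with three, and aromatic n carries 0 H:
  atom 1: Br (halogen, monovalent) → 0 H
  atom 2: aromatic c, 3 neighbours → 0 H
  atom 3: aromatic c, 3 neighbours → 0 H
  atom 4: Br (halogen, monovalent) → 0 H
  atom 5: aromatic c, 3 neighbours → 0 H
  atom 6: aromatic c, 2 neighbours → 1 H
  atom 7: aromatic c, 2 neighbours → 1 H
  atom 8: aromatic c, 2 neighbours → 1 H
  atom 9: C, bond orders sum to 2 (valence 4) → 2 H
  atom 10: C, bond orders sum to 2 (valence 4) → 2 H
  atom 11: C, bond orders sum to 1 (valence 4) → 3 H
Totals → C:9, H:10, Br:2.

C9H10Br2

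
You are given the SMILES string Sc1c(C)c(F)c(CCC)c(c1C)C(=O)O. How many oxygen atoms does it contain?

Scan the SMILES for O atoms (remember two-letter symbols like Cl and Br are single atoms).
Oxygen count: 2.

2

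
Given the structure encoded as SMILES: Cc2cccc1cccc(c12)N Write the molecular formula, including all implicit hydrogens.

C11H11N

Walk through each heavy atom and fill implicit hydrogens from standard valence (C 4, N 3, O 2, S 2, halogen 1); for lowercase aromatic atoms, an aromatic c carries 1 H when it has two neighbours and 0 H with three, and aromatic n carries 0 H:
  atom 1: C, bond orders sum to 1 (valence 4) → 3 H
  atom 2: aromatic c, 3 neighbours → 0 H
  atom 3: aromatic c, 2 neighbours → 1 H
  atom 4: aromatic c, 2 neighbours → 1 H
  atom 5: aromatic c, 2 neighbours → 1 H
  atom 6: aromatic c, 3 neighbours → 0 H
  atom 7: aromatic c, 2 neighbours → 1 H
  atom 8: aromatic c, 2 neighbours → 1 H
  atom 9: aromatic c, 2 neighbours → 1 H
  atom 10: aromatic c, 3 neighbours → 0 H
  atom 11: aromatic c, 3 neighbours → 0 H
  atom 12: N, bond orders sum to 1 (valence 3) → 2 H
Totals → C:11, H:11, N:1.
In Hill order: C11H11N.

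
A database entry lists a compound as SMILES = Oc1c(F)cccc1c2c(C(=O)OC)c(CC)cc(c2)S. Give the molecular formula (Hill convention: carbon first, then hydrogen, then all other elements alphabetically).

Walk through each heavy atom and fill implicit hydrogens from standard valence (C 4, N 3, O 2, S 2, halogen 1); for lowercase aromatic atoms, an aromatic c carries 1 H when it has two neighbours and 0 H with three, and aromatic n carries 0 H:
  atom 1: O, bond orders sum to 1 (valence 2) → 1 H
  atom 2: aromatic c, 3 neighbours → 0 H
  atom 3: aromatic c, 3 neighbours → 0 H
  atom 4: F (halogen, monovalent) → 0 H
  atom 5: aromatic c, 2 neighbours → 1 H
  atom 6: aromatic c, 2 neighbours → 1 H
  atom 7: aromatic c, 2 neighbours → 1 H
  atom 8: aromatic c, 3 neighbours → 0 H
  atom 9: aromatic c, 3 neighbours → 0 H
  atom 10: aromatic c, 3 neighbours → 0 H
  atom 11: C, bond orders sum to 4 (valence 4) → 0 H
  atom 12: O, bond orders sum to 2 (valence 2) → 0 H
  atom 13: O, bond orders sum to 2 (valence 2) → 0 H
  atom 14: C, bond orders sum to 1 (valence 4) → 3 H
  atom 15: aromatic c, 3 neighbours → 0 H
  atom 16: C, bond orders sum to 2 (valence 4) → 2 H
  atom 17: C, bond orders sum to 1 (valence 4) → 3 H
  atom 18: aromatic c, 2 neighbours → 1 H
  atom 19: aromatic c, 3 neighbours → 0 H
  atom 20: aromatic c, 2 neighbours → 1 H
  atom 21: S, bond orders sum to 1 (valence 2) → 1 H
Totals → C:16, H:15, F:1, O:3, S:1.

C16H15FO3S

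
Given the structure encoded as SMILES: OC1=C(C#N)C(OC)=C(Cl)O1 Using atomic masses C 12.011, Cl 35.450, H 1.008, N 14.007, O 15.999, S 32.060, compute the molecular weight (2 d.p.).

First, the molecular formula is C6H4ClNO3 (counting implicit H from valence).
  C: 6 × 12.011 = 72.066
  Cl: 1 × 35.450 = 35.450
  H: 4 × 1.008 = 4.032
  N: 1 × 14.007 = 14.007
  O: 3 × 15.999 = 47.997
Sum: 6×12.011 + 1×35.450 + 4×1.008 + 1×14.007 + 3×15.999 = 173.552 → 173.55 g/mol.

173.55 g/mol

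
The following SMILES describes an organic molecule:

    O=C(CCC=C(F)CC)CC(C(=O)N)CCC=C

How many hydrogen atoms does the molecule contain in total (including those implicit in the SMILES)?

Walk through each heavy atom and fill implicit hydrogens from standard valence (C 4, N 3, O 2, S 2, halogen 1):
  atom 1: O, bond orders sum to 2 (valence 2) → 0 H
  atom 2: C, bond orders sum to 4 (valence 4) → 0 H
  atom 3: C, bond orders sum to 2 (valence 4) → 2 H
  atom 4: C, bond orders sum to 2 (valence 4) → 2 H
  atom 5: C, bond orders sum to 3 (valence 4) → 1 H
  atom 6: C, bond orders sum to 4 (valence 4) → 0 H
  atom 7: F (halogen, monovalent) → 0 H
  atom 8: C, bond orders sum to 2 (valence 4) → 2 H
  atom 9: C, bond orders sum to 1 (valence 4) → 3 H
  atom 10: C, bond orders sum to 2 (valence 4) → 2 H
  atom 11: C, bond orders sum to 3 (valence 4) → 1 H
  atom 12: C, bond orders sum to 4 (valence 4) → 0 H
  atom 13: O, bond orders sum to 2 (valence 2) → 0 H
  atom 14: N, bond orders sum to 1 (valence 3) → 2 H
  atom 15: C, bond orders sum to 2 (valence 4) → 2 H
  atom 16: C, bond orders sum to 2 (valence 4) → 2 H
  atom 17: C, bond orders sum to 3 (valence 4) → 1 H
  atom 18: C, bond orders sum to 2 (valence 4) → 2 H
Total hydrogens: 22.

22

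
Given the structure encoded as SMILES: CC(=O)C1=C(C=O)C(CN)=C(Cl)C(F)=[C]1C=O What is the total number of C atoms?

11

Count every carbon token in the SMILES (each C, including those in ring-closure positions and inside branches).
Carbon count: 11.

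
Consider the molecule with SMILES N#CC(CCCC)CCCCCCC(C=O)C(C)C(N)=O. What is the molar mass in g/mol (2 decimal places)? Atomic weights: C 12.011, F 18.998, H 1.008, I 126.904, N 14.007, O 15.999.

First, the molecular formula is C17H30N2O2 (counting implicit H from valence).
  C: 17 × 12.011 = 204.187
  H: 30 × 1.008 = 30.240
  N: 2 × 14.007 = 28.014
  O: 2 × 15.999 = 31.998
Sum: 17×12.011 + 30×1.008 + 2×14.007 + 2×15.999 = 294.439 → 294.44 g/mol.

294.44 g/mol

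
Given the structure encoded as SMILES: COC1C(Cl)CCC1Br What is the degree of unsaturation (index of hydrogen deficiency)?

1

Degree of unsaturation = (number of rings) + (number of π bonds).
Ring closures in the SMILES: 1.
π bonds: none → 0 DoU from unsaturation.
Total DoU = 1 + 0 = 1.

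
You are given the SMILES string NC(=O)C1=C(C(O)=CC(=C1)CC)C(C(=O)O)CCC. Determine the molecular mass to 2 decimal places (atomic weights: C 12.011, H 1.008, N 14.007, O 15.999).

First, the molecular formula is C14H19NO4 (counting implicit H from valence).
  C: 14 × 12.011 = 168.154
  H: 19 × 1.008 = 19.152
  N: 1 × 14.007 = 14.007
  O: 4 × 15.999 = 63.996
Sum: 14×12.011 + 19×1.008 + 1×14.007 + 4×15.999 = 265.309 → 265.31 g/mol.

265.31 g/mol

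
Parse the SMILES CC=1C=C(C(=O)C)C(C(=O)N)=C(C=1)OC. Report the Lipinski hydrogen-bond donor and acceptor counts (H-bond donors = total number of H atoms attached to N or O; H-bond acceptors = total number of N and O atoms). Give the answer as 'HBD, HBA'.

2, 4

Donors: find every N or O and count the H atoms it carries.
  atom 6 (O): bond orders sum to 2 → 0 H
  atom 10 (O): bond orders sum to 2 → 0 H
  atom 11 (N): bond orders sum to 1 → 2 H
  atom 14 (O): bond orders sum to 2 → 0 H
Lipinski HBD = 2.
Acceptors: N atoms = 1, O atoms = 3 → HBA = 4.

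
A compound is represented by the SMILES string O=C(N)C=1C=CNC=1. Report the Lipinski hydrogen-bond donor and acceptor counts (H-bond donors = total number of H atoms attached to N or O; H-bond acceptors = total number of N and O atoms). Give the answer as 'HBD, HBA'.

3, 3

Donors: find every N or O and count the H atoms it carries.
  atom 1 (O): bond orders sum to 2 → 0 H
  atom 3 (N): bond orders sum to 1 → 2 H
  atom 7 (N): bond orders sum to 2 → 1 H
Lipinski HBD = 3.
Acceptors: N atoms = 2, O atoms = 1 → HBA = 3.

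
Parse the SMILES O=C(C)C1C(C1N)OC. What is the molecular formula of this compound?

C6H11NO2

Walk through each heavy atom and fill implicit hydrogens from standard valence (C 4, N 3, O 2, S 2, halogen 1):
  atom 1: O, bond orders sum to 2 (valence 2) → 0 H
  atom 2: C, bond orders sum to 4 (valence 4) → 0 H
  atom 3: C, bond orders sum to 1 (valence 4) → 3 H
  atom 4: C, bond orders sum to 3 (valence 4) → 1 H
  atom 5: C, bond orders sum to 3 (valence 4) → 1 H
  atom 6: C, bond orders sum to 3 (valence 4) → 1 H
  atom 7: N, bond orders sum to 1 (valence 3) → 2 H
  atom 8: O, bond orders sum to 2 (valence 2) → 0 H
  atom 9: C, bond orders sum to 1 (valence 4) → 3 H
Totals → C:6, H:11, N:1, O:2.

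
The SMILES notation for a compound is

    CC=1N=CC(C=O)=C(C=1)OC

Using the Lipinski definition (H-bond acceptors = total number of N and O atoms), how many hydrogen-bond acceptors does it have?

N atoms: 1; O atoms: 2.
Lipinski HBA = 1 + 2 = 3.

3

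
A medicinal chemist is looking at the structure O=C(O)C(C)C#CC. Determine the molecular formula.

Walk through each heavy atom and fill implicit hydrogens from standard valence (C 4, N 3, O 2, S 2, halogen 1):
  atom 1: O, bond orders sum to 2 (valence 2) → 0 H
  atom 2: C, bond orders sum to 4 (valence 4) → 0 H
  atom 3: O, bond orders sum to 1 (valence 2) → 1 H
  atom 4: C, bond orders sum to 3 (valence 4) → 1 H
  atom 5: C, bond orders sum to 1 (valence 4) → 3 H
  atom 6: C, bond orders sum to 4 (valence 4) → 0 H
  atom 7: C, bond orders sum to 4 (valence 4) → 0 H
  atom 8: C, bond orders sum to 1 (valence 4) → 3 H
Totals → C:6, H:8, O:2.
In Hill order: C6H8O2.

C6H8O2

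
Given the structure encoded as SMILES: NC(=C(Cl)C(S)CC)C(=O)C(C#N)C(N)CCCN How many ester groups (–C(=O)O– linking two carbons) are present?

0

Scan the SMILES for the ester motif — none present.
Groups that are present: 1 alkene, 1 ketone, 1 nitrile, 3 primary amine, 1 thiol.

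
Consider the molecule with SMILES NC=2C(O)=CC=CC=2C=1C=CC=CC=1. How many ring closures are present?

2

In SMILES, each pair of matching ring-closure digits denotes one ring-closing bond; the number of such bonds equals the number of independent rings.
Ring-closure bonds here: 2.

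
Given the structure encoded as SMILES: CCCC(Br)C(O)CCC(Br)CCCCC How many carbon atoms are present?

Count every carbon token in the SMILES (each C, including those in ring-closure positions and inside branches).
Carbon count: 13.

13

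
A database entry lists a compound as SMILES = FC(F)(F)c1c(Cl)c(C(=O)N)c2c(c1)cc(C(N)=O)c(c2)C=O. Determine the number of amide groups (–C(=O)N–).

2

The amide motif appears at heavy-atom positions 9, 17 in the SMILES.
Other groups present: 1 aldehyde.
Amide count: 2.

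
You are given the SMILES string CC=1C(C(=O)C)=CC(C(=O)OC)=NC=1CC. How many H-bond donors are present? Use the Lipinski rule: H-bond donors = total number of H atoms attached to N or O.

0

Donors: find every N or O and count the H atoms it carries.
  atom 5 (O): bond orders sum to 2 → 0 H
  atom 10 (O): bond orders sum to 2 → 0 H
  atom 11 (O): bond orders sum to 2 → 0 H
  atom 13 (N): bond orders sum to 3 → 0 H
Lipinski HBD = 0.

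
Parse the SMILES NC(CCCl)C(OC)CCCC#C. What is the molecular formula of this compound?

C10H18ClNO

Walk through each heavy atom and fill implicit hydrogens from standard valence (C 4, N 3, O 2, S 2, halogen 1):
  atom 1: N, bond orders sum to 1 (valence 3) → 2 H
  atom 2: C, bond orders sum to 3 (valence 4) → 1 H
  atom 3: C, bond orders sum to 2 (valence 4) → 2 H
  atom 4: C, bond orders sum to 2 (valence 4) → 2 H
  atom 5: Cl (halogen, monovalent) → 0 H
  atom 6: C, bond orders sum to 3 (valence 4) → 1 H
  atom 7: O, bond orders sum to 2 (valence 2) → 0 H
  atom 8: C, bond orders sum to 1 (valence 4) → 3 H
  atom 9: C, bond orders sum to 2 (valence 4) → 2 H
  atom 10: C, bond orders sum to 2 (valence 4) → 2 H
  atom 11: C, bond orders sum to 2 (valence 4) → 2 H
  atom 12: C, bond orders sum to 4 (valence 4) → 0 H
  atom 13: C, bond orders sum to 3 (valence 4) → 1 H
Totals → C:10, H:18, Cl:1, N:1, O:1.
In Hill order: C10H18ClNO.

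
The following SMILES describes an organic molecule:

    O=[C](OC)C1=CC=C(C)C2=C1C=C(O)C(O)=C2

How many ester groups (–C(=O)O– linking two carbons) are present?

The ester motif appears at heavy-atom position 2 in the SMILES.
Other groups present: 2 hydroxyl.
Ester count: 1.

1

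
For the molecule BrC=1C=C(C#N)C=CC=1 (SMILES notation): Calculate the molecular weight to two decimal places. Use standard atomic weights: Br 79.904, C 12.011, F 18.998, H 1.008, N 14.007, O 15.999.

182.02 g/mol

First, the molecular formula is C7H4BrN (counting implicit H from valence).
  Br: 1 × 79.904 = 79.904
  C: 7 × 12.011 = 84.077
  H: 4 × 1.008 = 4.032
  N: 1 × 14.007 = 14.007
Sum: 1×79.904 + 7×12.011 + 4×1.008 + 1×14.007 = 182.020 → 182.02 g/mol.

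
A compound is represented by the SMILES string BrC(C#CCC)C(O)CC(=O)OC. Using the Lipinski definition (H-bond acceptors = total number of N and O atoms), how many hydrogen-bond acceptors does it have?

3

N atoms: 0; O atoms: 3.
Lipinski HBA = 0 + 3 = 3.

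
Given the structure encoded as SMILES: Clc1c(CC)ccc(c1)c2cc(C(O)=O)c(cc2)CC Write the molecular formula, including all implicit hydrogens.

C17H17ClO2

Walk through each heavy atom and fill implicit hydrogens from standard valence (C 4, N 3, O 2, S 2, halogen 1); for lowercase aromatic atoms, an aromatic c carries 1 H when it has two neighbours and 0 H with three, and aromatic n carries 0 H:
  atom 1: Cl (halogen, monovalent) → 0 H
  atom 2: aromatic c, 3 neighbours → 0 H
  atom 3: aromatic c, 3 neighbours → 0 H
  atom 4: C, bond orders sum to 2 (valence 4) → 2 H
  atom 5: C, bond orders sum to 1 (valence 4) → 3 H
  atom 6: aromatic c, 2 neighbours → 1 H
  atom 7: aromatic c, 2 neighbours → 1 H
  atom 8: aromatic c, 3 neighbours → 0 H
  atom 9: aromatic c, 2 neighbours → 1 H
  atom 10: aromatic c, 3 neighbours → 0 H
  atom 11: aromatic c, 2 neighbours → 1 H
  atom 12: aromatic c, 3 neighbours → 0 H
  atom 13: C, bond orders sum to 4 (valence 4) → 0 H
  atom 14: O, bond orders sum to 1 (valence 2) → 1 H
  atom 15: O, bond orders sum to 2 (valence 2) → 0 H
  atom 16: aromatic c, 3 neighbours → 0 H
  atom 17: aromatic c, 2 neighbours → 1 H
  atom 18: aromatic c, 2 neighbours → 1 H
  atom 19: C, bond orders sum to 2 (valence 4) → 2 H
  atom 20: C, bond orders sum to 1 (valence 4) → 3 H
Totals → C:17, H:17, Cl:1, O:2.
In Hill order: C17H17ClO2.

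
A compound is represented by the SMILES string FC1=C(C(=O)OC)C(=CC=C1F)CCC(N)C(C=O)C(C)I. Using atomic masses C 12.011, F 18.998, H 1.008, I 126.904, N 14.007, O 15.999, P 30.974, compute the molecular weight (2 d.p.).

First, the molecular formula is C15H18F2INO3 (counting implicit H from valence).
  C: 15 × 12.011 = 180.165
  F: 2 × 18.998 = 37.996
  H: 18 × 1.008 = 18.144
  I: 1 × 126.904 = 126.904
  N: 1 × 14.007 = 14.007
  O: 3 × 15.999 = 47.997
Sum: 15×12.011 + 2×18.998 + 18×1.008 + 1×126.904 + 1×14.007 + 3×15.999 = 425.213 → 425.21 g/mol.

425.21 g/mol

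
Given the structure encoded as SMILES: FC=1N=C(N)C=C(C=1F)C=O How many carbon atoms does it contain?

6

Count every carbon token in the SMILES (each C, including those in ring-closure positions and inside branches).
Carbon count: 6.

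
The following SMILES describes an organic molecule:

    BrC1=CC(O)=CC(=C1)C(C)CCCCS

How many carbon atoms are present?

Count every carbon token in the SMILES (each C, including those in ring-closure positions and inside branches).
Carbon count: 12.

12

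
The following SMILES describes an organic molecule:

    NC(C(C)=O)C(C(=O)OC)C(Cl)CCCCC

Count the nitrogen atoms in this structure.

Scan the SMILES for N atoms (remember two-letter symbols like Cl and Br are single atoms).
Nitrogen count: 1.

1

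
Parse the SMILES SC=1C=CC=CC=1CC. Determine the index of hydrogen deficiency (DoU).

Degree of unsaturation = (number of rings) + (number of π bonds).
Ring closures in the SMILES: 1.
π bonds: 3 double bonds (each 1 DoU) → 3 DoU from unsaturation.
Total DoU = 1 + 3 = 4.

4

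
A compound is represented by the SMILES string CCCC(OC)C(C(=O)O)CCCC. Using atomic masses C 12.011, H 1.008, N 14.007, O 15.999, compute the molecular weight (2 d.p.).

202.29 g/mol

First, the molecular formula is C11H22O3 (counting implicit H from valence).
  C: 11 × 12.011 = 132.121
  H: 22 × 1.008 = 22.176
  O: 3 × 15.999 = 47.997
Sum: 11×12.011 + 22×1.008 + 3×15.999 = 202.294 → 202.29 g/mol.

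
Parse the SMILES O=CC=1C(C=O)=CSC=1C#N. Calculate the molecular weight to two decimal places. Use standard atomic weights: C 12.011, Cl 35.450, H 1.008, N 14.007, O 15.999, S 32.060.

First, the molecular formula is C7H3NO2S (counting implicit H from valence).
  C: 7 × 12.011 = 84.077
  H: 3 × 1.008 = 3.024
  N: 1 × 14.007 = 14.007
  O: 2 × 15.999 = 31.998
  S: 1 × 32.060 = 32.060
Sum: 7×12.011 + 3×1.008 + 1×14.007 + 2×15.999 + 1×32.060 = 165.166 → 165.17 g/mol.

165.17 g/mol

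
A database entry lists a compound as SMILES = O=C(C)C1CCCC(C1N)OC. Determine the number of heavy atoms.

Every atom symbol written in the SMILES (organic subset) is one heavy atom; implicit H are not written.
Heavy atoms by element → C:9, N:1, O:2.
Total: 12.

12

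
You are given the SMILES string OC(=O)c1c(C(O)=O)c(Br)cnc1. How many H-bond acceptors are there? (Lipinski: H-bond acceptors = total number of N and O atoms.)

N atoms: 1; O atoms: 4.
Lipinski HBA = 1 + 4 = 5.

5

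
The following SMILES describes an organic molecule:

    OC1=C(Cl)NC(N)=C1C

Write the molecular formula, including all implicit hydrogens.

C5H7ClN2O

Walk through each heavy atom and fill implicit hydrogens from standard valence (C 4, N 3, O 2, S 2, halogen 1):
  atom 1: O, bond orders sum to 1 (valence 2) → 1 H
  atom 2: C, bond orders sum to 4 (valence 4) → 0 H
  atom 3: C, bond orders sum to 4 (valence 4) → 0 H
  atom 4: Cl (halogen, monovalent) → 0 H
  atom 5: N, bond orders sum to 2 (valence 3) → 1 H
  atom 6: C, bond orders sum to 4 (valence 4) → 0 H
  atom 7: N, bond orders sum to 1 (valence 3) → 2 H
  atom 8: C, bond orders sum to 4 (valence 4) → 0 H
  atom 9: C, bond orders sum to 1 (valence 4) → 3 H
Totals → C:5, H:7, Cl:1, N:2, O:1.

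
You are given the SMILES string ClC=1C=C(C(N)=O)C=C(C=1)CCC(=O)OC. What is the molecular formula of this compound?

Walk through each heavy atom and fill implicit hydrogens from standard valence (C 4, N 3, O 2, S 2, halogen 1):
  atom 1: Cl (halogen, monovalent) → 0 H
  atom 2: C, bond orders sum to 4 (valence 4) → 0 H
  atom 3: C, bond orders sum to 3 (valence 4) → 1 H
  atom 4: C, bond orders sum to 4 (valence 4) → 0 H
  atom 5: C, bond orders sum to 4 (valence 4) → 0 H
  atom 6: N, bond orders sum to 1 (valence 3) → 2 H
  atom 7: O, bond orders sum to 2 (valence 2) → 0 H
  atom 8: C, bond orders sum to 3 (valence 4) → 1 H
  atom 9: C, bond orders sum to 4 (valence 4) → 0 H
  atom 10: C, bond orders sum to 3 (valence 4) → 1 H
  atom 11: C, bond orders sum to 2 (valence 4) → 2 H
  atom 12: C, bond orders sum to 2 (valence 4) → 2 H
  atom 13: C, bond orders sum to 4 (valence 4) → 0 H
  atom 14: O, bond orders sum to 2 (valence 2) → 0 H
  atom 15: O, bond orders sum to 2 (valence 2) → 0 H
  atom 16: C, bond orders sum to 1 (valence 4) → 3 H
Totals → C:11, H:12, Cl:1, N:1, O:3.
In Hill order: C11H12ClNO3.

C11H12ClNO3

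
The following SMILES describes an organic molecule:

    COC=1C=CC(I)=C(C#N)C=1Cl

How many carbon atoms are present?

8

Count every carbon token in the SMILES (each C, including those in ring-closure positions and inside branches).
Carbon count: 8.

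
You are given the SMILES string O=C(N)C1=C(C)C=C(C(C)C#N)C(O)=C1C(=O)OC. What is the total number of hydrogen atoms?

14

Walk through each heavy atom and fill implicit hydrogens from standard valence (C 4, N 3, O 2, S 2, halogen 1):
  atom 1: O, bond orders sum to 2 (valence 2) → 0 H
  atom 2: C, bond orders sum to 4 (valence 4) → 0 H
  atom 3: N, bond orders sum to 1 (valence 3) → 2 H
  atom 4: C, bond orders sum to 4 (valence 4) → 0 H
  atom 5: C, bond orders sum to 4 (valence 4) → 0 H
  atom 6: C, bond orders sum to 1 (valence 4) → 3 H
  atom 7: C, bond orders sum to 3 (valence 4) → 1 H
  atom 8: C, bond orders sum to 4 (valence 4) → 0 H
  atom 9: C, bond orders sum to 3 (valence 4) → 1 H
  atom 10: C, bond orders sum to 1 (valence 4) → 3 H
  atom 11: C, bond orders sum to 4 (valence 4) → 0 H
  atom 12: N, bond orders sum to 3 (valence 3) → 0 H
  atom 13: C, bond orders sum to 4 (valence 4) → 0 H
  atom 14: O, bond orders sum to 1 (valence 2) → 1 H
  atom 15: C, bond orders sum to 4 (valence 4) → 0 H
  atom 16: C, bond orders sum to 4 (valence 4) → 0 H
  atom 17: O, bond orders sum to 2 (valence 2) → 0 H
  atom 18: O, bond orders sum to 2 (valence 2) → 0 H
  atom 19: C, bond orders sum to 1 (valence 4) → 3 H
Total hydrogens: 14.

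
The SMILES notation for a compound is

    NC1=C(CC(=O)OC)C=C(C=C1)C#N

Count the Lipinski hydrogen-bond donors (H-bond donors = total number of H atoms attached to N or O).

Donors: find every N or O and count the H atoms it carries.
  atom 1 (N): bond orders sum to 1 → 2 H
  atom 6 (O): bond orders sum to 2 → 0 H
  atom 7 (O): bond orders sum to 2 → 0 H
  atom 14 (N): bond orders sum to 3 → 0 H
Lipinski HBD = 2.

2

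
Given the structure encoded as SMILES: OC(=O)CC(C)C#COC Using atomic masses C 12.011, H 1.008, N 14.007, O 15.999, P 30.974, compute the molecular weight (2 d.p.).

142.15 g/mol

First, the molecular formula is C7H10O3 (counting implicit H from valence).
  C: 7 × 12.011 = 84.077
  H: 10 × 1.008 = 10.080
  O: 3 × 15.999 = 47.997
Sum: 7×12.011 + 10×1.008 + 3×15.999 = 142.154 → 142.15 g/mol.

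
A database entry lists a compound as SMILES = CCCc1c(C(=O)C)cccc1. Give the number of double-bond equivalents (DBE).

Molecular formula: C11H14O.
DoU = (2C + 2 + N − H − X) / 2, where X is the halogen count and O/S are ignored.
    = (2·11 + 2 + 0 − 14 − 0) / 2 = 10 / 2 = 5.

5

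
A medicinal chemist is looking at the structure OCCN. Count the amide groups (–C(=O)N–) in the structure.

0

Scan the SMILES for the amide motif — none present.
Groups that are present: 1 hydroxyl, 1 primary amine.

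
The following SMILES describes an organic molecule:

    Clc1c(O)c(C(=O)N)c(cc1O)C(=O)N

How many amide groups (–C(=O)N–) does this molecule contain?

The amide motif appears at heavy-atom positions 6, 13 in the SMILES.
Other groups present: 2 hydroxyl.
Amide count: 2.

2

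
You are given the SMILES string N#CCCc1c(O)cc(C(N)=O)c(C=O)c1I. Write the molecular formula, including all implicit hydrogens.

C11H9IN2O3

Walk through each heavy atom and fill implicit hydrogens from standard valence (C 4, N 3, O 2, S 2, halogen 1); for lowercase aromatic atoms, an aromatic c carries 1 H when it has two neighbours and 0 H with three, and aromatic n carries 0 H:
  atom 1: N, bond orders sum to 3 (valence 3) → 0 H
  atom 2: C, bond orders sum to 4 (valence 4) → 0 H
  atom 3: C, bond orders sum to 2 (valence 4) → 2 H
  atom 4: C, bond orders sum to 2 (valence 4) → 2 H
  atom 5: aromatic c, 3 neighbours → 0 H
  atom 6: aromatic c, 3 neighbours → 0 H
  atom 7: O, bond orders sum to 1 (valence 2) → 1 H
  atom 8: aromatic c, 2 neighbours → 1 H
  atom 9: aromatic c, 3 neighbours → 0 H
  atom 10: C, bond orders sum to 4 (valence 4) → 0 H
  atom 11: N, bond orders sum to 1 (valence 3) → 2 H
  atom 12: O, bond orders sum to 2 (valence 2) → 0 H
  atom 13: aromatic c, 3 neighbours → 0 H
  atom 14: C, bond orders sum to 3 (valence 4) → 1 H
  atom 15: O, bond orders sum to 2 (valence 2) → 0 H
  atom 16: aromatic c, 3 neighbours → 0 H
  atom 17: I (halogen, monovalent) → 0 H
Totals → C:11, H:9, I:1, N:2, O:3.
In Hill order: C11H9IN2O3.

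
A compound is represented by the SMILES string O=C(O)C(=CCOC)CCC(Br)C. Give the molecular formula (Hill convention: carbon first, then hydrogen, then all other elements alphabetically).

C9H15BrO3

Walk through each heavy atom and fill implicit hydrogens from standard valence (C 4, N 3, O 2, S 2, halogen 1):
  atom 1: O, bond orders sum to 2 (valence 2) → 0 H
  atom 2: C, bond orders sum to 4 (valence 4) → 0 H
  atom 3: O, bond orders sum to 1 (valence 2) → 1 H
  atom 4: C, bond orders sum to 4 (valence 4) → 0 H
  atom 5: C, bond orders sum to 3 (valence 4) → 1 H
  atom 6: C, bond orders sum to 2 (valence 4) → 2 H
  atom 7: O, bond orders sum to 2 (valence 2) → 0 H
  atom 8: C, bond orders sum to 1 (valence 4) → 3 H
  atom 9: C, bond orders sum to 2 (valence 4) → 2 H
  atom 10: C, bond orders sum to 2 (valence 4) → 2 H
  atom 11: C, bond orders sum to 3 (valence 4) → 1 H
  atom 12: Br (halogen, monovalent) → 0 H
  atom 13: C, bond orders sum to 1 (valence 4) → 3 H
Totals → C:9, H:15, Br:1, O:3.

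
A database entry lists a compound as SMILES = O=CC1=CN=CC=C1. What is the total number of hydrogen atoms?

5

Walk through each heavy atom and fill implicit hydrogens from standard valence (C 4, N 3, O 2, S 2, halogen 1):
  atom 1: O, bond orders sum to 2 (valence 2) → 0 H
  atom 2: C, bond orders sum to 3 (valence 4) → 1 H
  atom 3: C, bond orders sum to 4 (valence 4) → 0 H
  atom 4: C, bond orders sum to 3 (valence 4) → 1 H
  atom 5: N, bond orders sum to 3 (valence 3) → 0 H
  atom 6: C, bond orders sum to 3 (valence 4) → 1 H
  atom 7: C, bond orders sum to 3 (valence 4) → 1 H
  atom 8: C, bond orders sum to 3 (valence 4) → 1 H
Total hydrogens: 5.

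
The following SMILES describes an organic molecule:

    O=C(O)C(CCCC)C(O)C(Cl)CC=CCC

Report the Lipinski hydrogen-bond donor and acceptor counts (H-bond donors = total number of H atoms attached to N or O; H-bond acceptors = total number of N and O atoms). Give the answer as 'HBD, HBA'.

2, 3

Donors: find every N or O and count the H atoms it carries.
  atom 1 (O): bond orders sum to 2 → 0 H
  atom 3 (O): bond orders sum to 1 → 1 H
  atom 10 (O): bond orders sum to 1 → 1 H
Lipinski HBD = 2.
Acceptors: N atoms = 0, O atoms = 3 → HBA = 3.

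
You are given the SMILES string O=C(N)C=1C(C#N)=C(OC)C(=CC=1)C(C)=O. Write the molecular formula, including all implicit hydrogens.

C11H10N2O3

Walk through each heavy atom and fill implicit hydrogens from standard valence (C 4, N 3, O 2, S 2, halogen 1):
  atom 1: O, bond orders sum to 2 (valence 2) → 0 H
  atom 2: C, bond orders sum to 4 (valence 4) → 0 H
  atom 3: N, bond orders sum to 1 (valence 3) → 2 H
  atom 4: C, bond orders sum to 4 (valence 4) → 0 H
  atom 5: C, bond orders sum to 4 (valence 4) → 0 H
  atom 6: C, bond orders sum to 4 (valence 4) → 0 H
  atom 7: N, bond orders sum to 3 (valence 3) → 0 H
  atom 8: C, bond orders sum to 4 (valence 4) → 0 H
  atom 9: O, bond orders sum to 2 (valence 2) → 0 H
  atom 10: C, bond orders sum to 1 (valence 4) → 3 H
  atom 11: C, bond orders sum to 4 (valence 4) → 0 H
  atom 12: C, bond orders sum to 3 (valence 4) → 1 H
  atom 13: C, bond orders sum to 3 (valence 4) → 1 H
  atom 14: C, bond orders sum to 4 (valence 4) → 0 H
  atom 15: C, bond orders sum to 1 (valence 4) → 3 H
  atom 16: O, bond orders sum to 2 (valence 2) → 0 H
Totals → C:11, H:10, N:2, O:3.
In Hill order: C11H10N2O3.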